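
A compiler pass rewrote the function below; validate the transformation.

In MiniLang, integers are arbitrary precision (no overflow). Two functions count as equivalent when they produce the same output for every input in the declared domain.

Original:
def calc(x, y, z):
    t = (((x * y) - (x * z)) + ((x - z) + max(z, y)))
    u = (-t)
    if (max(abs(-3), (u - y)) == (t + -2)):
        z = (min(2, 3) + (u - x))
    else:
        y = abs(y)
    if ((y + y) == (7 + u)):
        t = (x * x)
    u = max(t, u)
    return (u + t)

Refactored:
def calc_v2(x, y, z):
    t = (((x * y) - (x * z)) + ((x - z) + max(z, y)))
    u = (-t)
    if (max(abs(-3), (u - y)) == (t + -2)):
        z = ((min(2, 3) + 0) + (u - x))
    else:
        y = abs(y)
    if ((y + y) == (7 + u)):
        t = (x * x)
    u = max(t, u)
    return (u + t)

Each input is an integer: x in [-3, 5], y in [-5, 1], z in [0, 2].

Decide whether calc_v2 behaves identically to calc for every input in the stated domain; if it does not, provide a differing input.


Changes here: constant usage differs, and arithmetic usage differs; the full 189-point sweep finds no disagreement.
verdict: equivalent


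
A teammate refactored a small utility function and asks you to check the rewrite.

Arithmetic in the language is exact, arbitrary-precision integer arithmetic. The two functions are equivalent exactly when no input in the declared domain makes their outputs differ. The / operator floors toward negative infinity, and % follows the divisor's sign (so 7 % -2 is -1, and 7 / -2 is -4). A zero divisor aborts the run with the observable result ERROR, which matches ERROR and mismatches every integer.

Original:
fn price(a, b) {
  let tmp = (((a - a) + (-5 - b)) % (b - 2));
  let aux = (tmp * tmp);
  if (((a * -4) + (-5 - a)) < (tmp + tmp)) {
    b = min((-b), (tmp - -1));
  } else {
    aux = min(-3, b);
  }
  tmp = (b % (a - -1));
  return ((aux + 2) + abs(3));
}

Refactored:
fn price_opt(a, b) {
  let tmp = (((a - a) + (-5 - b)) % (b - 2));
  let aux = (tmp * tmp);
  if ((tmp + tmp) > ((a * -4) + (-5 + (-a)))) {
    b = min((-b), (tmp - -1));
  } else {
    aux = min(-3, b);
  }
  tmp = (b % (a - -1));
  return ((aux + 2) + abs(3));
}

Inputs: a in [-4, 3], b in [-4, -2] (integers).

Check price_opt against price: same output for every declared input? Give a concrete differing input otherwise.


Comparing the listings, the differences include: comparison usage differs; and arithmetic usage differs.
One worked example (a=2, b=-2) — price: tmp = -3; aux = 9; (((a * -4) + (-5 - a)) < (tmp + tmp)) -> true; b = -2; tmp = 1; return 14; price_opt: tmp = -3; aux = 9; ((tmp + tmp) > ((a * -4) + (-5 + (-a)))) -> true; b = -2; tmp = 1; return 14; agreement on 14.
Sweeping the whole domain (24 inputs) finds no disagreement.
verdict: equivalent


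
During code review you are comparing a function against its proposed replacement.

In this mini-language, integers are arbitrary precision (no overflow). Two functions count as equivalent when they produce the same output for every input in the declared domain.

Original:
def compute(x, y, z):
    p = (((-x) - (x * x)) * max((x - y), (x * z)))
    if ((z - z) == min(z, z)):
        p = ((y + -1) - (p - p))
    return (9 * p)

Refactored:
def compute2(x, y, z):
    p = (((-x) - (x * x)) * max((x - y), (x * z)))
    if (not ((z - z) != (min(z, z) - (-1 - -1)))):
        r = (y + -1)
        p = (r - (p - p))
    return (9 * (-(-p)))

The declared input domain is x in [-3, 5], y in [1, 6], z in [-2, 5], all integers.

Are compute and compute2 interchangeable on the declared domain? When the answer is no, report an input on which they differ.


Equivalent — the differences include local variable names differ; arithmetic usage differs; comparison usage differs; constant usage differs; statement counts differ; boolean connective usage differs, yet no declared input distinguishes the two.
One worked example (x=2, y=3, z=1) — compute: p = -12; ((z - z) == min(z, z)) -> false; return -108; compute2: p = -12; (not ((z - z) != (min(z, z) - (-1 - -1)))) -> false; return -108; agreement on -108.
Across all 432 domain points the two functions coincide.
verdict: equivalent


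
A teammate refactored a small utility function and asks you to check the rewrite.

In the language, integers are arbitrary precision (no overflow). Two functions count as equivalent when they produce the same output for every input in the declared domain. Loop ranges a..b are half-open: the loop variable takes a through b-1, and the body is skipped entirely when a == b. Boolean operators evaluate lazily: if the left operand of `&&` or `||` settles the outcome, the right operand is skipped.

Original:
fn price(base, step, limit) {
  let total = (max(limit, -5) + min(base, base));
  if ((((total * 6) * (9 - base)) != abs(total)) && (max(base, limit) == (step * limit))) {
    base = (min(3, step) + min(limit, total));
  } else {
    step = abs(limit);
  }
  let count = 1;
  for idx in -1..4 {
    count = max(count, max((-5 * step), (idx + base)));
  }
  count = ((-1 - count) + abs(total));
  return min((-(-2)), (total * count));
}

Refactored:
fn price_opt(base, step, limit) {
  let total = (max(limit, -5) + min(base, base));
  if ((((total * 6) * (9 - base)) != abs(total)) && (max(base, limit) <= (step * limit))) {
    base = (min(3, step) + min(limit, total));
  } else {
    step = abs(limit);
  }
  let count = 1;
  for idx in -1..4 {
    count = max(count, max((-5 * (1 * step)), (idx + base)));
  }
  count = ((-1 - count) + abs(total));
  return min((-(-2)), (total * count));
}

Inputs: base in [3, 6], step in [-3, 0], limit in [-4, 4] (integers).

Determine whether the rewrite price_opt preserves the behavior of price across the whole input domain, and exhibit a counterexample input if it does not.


Run the pair on base=3, step=-3, limit=-2.
price: total=1, then ((((total * 6) * (9 - base)) != abs(total)) && (max(base, limit) == (step * limit))) is false, then step=2, then count=1, then (idx=-1), then count=2, then (idx=0), then count=3, then (idx=1), then count=4, then (idx=2), then count=5, then (idx=3), then count=6, then count=-6, then returns -6
price_opt: total=1, then ((((total * 6) * (9 - base)) != abs(total)) && (max(base, limit) <= (step * limit))) is true, then base=-5, then count=1, then (idx=-1), then count=15, then (idx=0), then count=15, then (idx=1), then count=15, then (idx=2), then count=15, then (idx=3), then count=15, then count=-15, then returns -15
-6 != -15, so the rewrite changes behavior.
verdict: not equivalent; witness: base=3, step=-3, limit=-2


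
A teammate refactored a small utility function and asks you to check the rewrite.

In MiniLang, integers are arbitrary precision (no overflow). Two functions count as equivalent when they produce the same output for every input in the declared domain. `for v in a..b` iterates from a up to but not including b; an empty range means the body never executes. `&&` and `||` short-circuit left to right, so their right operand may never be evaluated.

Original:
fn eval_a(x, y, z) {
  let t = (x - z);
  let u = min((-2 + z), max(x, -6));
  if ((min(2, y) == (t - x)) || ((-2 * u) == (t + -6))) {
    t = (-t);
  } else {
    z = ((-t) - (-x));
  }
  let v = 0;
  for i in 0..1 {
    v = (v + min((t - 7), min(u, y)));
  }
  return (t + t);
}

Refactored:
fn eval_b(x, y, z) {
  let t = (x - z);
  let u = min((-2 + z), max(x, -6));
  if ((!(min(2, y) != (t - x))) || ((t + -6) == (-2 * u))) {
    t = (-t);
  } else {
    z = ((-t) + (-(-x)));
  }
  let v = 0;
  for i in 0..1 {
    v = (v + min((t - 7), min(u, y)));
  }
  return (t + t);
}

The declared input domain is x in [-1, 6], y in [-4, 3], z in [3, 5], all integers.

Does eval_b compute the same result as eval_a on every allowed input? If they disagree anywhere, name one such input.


Reading the diff, among the changes: arithmetic usage differs, comparison usage differs, boolean connective usage differs.
As a probe, take x=6, y=-1, z=4: eval_a runs t := 2 | u := 2 | ((min(2, y) == (t - x)) || ((-2 * u) == (t + -6))): true | t := -2 | v := 0 | iter i=0: | v := -9 | result -4; eval_b runs t := 2 | u := 2 | ((!(min(2, y) != (t - x))) || ((t + -6) == (-2 * u))): true | t := -2 | v := 0 | iter i=0: | v := -9 | result -4; both end at -4.
Across all 192 domain points the two functions coincide.
verdict: equivalent


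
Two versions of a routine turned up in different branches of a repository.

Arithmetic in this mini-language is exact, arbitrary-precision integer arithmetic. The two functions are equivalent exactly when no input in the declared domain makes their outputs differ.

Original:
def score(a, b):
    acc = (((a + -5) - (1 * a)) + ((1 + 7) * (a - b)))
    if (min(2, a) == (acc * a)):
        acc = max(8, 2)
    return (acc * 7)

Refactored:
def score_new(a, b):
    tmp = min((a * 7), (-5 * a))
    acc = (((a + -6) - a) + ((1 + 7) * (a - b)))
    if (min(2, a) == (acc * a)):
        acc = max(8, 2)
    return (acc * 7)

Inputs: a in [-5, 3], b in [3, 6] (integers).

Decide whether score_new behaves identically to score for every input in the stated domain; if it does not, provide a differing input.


a=-5, b=3 yields -483 from score but -490 from score_new.
verdict: not equivalent; witness: a=-5, b=3


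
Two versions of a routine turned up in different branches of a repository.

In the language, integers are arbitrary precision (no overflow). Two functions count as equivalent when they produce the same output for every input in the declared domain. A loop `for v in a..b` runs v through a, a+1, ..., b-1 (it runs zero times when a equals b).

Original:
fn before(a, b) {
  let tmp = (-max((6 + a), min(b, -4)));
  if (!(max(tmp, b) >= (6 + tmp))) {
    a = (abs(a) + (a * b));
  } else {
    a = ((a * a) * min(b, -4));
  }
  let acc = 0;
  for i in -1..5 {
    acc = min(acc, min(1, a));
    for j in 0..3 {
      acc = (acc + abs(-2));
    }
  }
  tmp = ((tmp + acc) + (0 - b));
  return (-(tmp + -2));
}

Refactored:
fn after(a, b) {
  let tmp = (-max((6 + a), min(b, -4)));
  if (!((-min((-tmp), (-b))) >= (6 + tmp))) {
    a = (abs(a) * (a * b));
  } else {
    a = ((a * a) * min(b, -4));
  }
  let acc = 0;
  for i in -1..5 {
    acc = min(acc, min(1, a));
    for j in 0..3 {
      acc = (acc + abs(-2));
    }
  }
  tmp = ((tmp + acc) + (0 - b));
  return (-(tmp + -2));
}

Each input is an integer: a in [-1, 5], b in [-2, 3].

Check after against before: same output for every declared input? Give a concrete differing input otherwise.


Evaluate both at a=-1, b=0.
before: tmp=-5, then (!(max(tmp, b) >= (6 + tmp))) is true, then a=1, then acc=0, then (i=-1), then acc=0, then (j=0), then acc=2, then (j=1), then acc=4, then (j=2), then acc=6, then (i=0), then acc=1, then (j=0), then acc=3, then (j=1), then acc=5, then (j=2), then acc=7, then (i=1), then acc=1, then (j=0), then acc=3, then (j=1), then acc=5, then (j=2), then acc=7, then (i=2), then acc=1, then (j=0), then acc=3, then (j=1), then acc=5, then (j=2), then acc=7, then (i=3), then acc=1, then (j=0), then acc=3, then (j=1), then acc=5, then (j=2), then acc=7, then (i=4), then acc=1, then (j=0), then acc=3, then (j=1), then acc=5, then (j=2), then acc=7, then tmp=2, then returns 0
after: tmp=-5, then (!((-min((-tmp), (-b))) >= (6 + tmp))) is true, then a=0, then acc=0, then (i=-1), then acc=0, then (j=0), then acc=2, then (j=1), then acc=4, then (j=2), then acc=6, then (i=0), then acc=0, then (j=0), then acc=2, then (j=1), then acc=4, then (j=2), then acc=6, then (i=1), then acc=0, then (j=0), then acc=2, then (j=1), then acc=4, then (j=2), then acc=6, then (i=2), then acc=0, then (j=0), then acc=2, then (j=1), then acc=4, then (j=2), then acc=6, then (i=3), then acc=0, then (j=0), then acc=2, then (j=1), then acc=4, then (j=2), then acc=6, then (i=4), then acc=0, then (j=0), then acc=2, then (j=1), then acc=4, then (j=2), then acc=6, then tmp=1, then returns 1
0 and 1 differ, so these are not the same function on this domain.
verdict: not equivalent; witness: a=-1, b=0


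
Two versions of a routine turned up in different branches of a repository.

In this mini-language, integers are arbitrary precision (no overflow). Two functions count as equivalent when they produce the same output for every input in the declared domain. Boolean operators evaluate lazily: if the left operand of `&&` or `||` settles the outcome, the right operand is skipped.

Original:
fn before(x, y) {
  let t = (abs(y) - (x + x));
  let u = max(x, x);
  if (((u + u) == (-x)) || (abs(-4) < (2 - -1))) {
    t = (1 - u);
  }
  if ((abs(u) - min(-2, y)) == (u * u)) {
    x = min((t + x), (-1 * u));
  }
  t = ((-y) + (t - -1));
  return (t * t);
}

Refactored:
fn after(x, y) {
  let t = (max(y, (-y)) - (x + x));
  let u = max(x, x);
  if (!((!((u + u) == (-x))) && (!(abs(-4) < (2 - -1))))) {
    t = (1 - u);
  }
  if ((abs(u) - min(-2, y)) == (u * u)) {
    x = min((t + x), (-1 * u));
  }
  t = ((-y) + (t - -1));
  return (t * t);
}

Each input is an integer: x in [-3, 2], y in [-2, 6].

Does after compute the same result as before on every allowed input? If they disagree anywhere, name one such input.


The two are interchangeable: boolean connective usage differs; and min/max/abs usage differs, and every declared input agrees.
Tracing x=-2, y=3: before: t = 7; u = -2; (((u + u) == (-x)) || (abs(-4) < (2 - -1))) -> false; ((abs(u) - min(-2, y)) == (u * u)) -> true; x = 2; t = 5; return 25 | after: t = 7; u = -2; (!((!((u + u) == (-x))) && (!(abs(-4) < (2 - -1))))) -> false; ((abs(u) - min(-2, y)) == (u * u)) -> true; x = 2; t = 5; return 25 — matching result 25.
Checked all 54 inputs in the declared domain: the outputs agree on every one.
verdict: equivalent


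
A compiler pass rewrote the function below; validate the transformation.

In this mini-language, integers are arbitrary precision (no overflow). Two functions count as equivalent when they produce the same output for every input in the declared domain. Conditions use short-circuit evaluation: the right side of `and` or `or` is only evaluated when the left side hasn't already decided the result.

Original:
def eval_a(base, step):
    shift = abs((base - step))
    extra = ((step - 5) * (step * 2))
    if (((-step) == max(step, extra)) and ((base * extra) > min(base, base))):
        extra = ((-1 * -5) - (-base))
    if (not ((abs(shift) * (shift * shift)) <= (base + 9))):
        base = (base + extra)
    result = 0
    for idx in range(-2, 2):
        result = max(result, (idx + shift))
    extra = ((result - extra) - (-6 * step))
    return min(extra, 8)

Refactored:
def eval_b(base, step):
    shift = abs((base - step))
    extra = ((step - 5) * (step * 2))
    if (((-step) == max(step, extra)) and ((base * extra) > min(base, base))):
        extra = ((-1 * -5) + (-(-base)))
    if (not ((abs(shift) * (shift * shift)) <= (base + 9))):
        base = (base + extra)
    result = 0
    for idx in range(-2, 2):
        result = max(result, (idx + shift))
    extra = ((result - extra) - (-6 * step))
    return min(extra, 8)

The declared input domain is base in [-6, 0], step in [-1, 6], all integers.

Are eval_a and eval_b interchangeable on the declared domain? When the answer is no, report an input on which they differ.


Behavior is preserved: although arithmetic usage differs, the outputs never diverge.
One worked example (base=-3, step=2) — eval_a: shift := 5 | extra := -12 | (((-step) == max(step, extra)) and ((base * extra) > min(base, base))): false | (not ((abs(shift) * (shift * shift)) <= (base + 9))): true | base := -15 | result := 0 | iter idx=-2: | result := 3 | iter idx=-1: | result := 4 | iter idx=0: | result := 5 | iter idx=1: | result := 6 | extra := 30 | result 8; eval_b: shift := 5 | extra := -12 | (((-step) == max(step, extra)) and ((base * extra) > min(base, base))): false | (not ((abs(shift) * (shift * shift)) <= (base + 9))): true | base := -15 | result := 0 | iter idx=-2: | result := 3 | iter idx=-1: | result := 4 | iter idx=0: | result := 5 | iter idx=1: | result := 6 | extra := 30 | result 8; agreement on 8.
Every one of the 56 inputs gives matching results.
verdict: equivalent


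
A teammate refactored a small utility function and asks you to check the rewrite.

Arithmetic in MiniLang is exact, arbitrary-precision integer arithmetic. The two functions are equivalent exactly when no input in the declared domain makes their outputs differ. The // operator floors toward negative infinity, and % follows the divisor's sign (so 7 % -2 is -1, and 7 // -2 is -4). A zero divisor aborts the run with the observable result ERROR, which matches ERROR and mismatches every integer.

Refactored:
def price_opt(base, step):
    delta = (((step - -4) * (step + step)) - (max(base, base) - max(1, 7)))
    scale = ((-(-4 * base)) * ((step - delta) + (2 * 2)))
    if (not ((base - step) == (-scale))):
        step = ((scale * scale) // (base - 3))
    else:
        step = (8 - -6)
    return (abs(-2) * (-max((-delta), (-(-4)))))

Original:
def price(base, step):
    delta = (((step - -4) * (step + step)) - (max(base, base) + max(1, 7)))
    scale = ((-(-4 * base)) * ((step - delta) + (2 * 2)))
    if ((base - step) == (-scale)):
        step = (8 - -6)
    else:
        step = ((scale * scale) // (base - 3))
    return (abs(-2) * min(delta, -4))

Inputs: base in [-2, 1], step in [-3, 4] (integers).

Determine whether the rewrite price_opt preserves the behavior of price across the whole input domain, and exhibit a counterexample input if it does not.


At base=-2, step=-3: price gives -22, price_opt gives -8.
verdict: not equivalent; witness: base=-2, step=-3


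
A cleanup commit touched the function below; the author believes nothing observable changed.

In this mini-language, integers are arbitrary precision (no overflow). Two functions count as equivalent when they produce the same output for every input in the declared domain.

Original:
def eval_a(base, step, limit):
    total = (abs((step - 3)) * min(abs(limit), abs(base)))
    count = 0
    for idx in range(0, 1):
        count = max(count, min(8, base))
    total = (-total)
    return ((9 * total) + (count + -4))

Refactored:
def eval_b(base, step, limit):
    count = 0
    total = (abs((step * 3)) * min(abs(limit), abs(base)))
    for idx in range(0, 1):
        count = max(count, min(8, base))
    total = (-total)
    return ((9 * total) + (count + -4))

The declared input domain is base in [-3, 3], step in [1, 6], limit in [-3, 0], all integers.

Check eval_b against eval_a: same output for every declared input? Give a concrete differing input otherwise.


There is a counterexample at base=-3, step=1, limit=-3: -58 on one side, -85 on the other.
eval_a: total=6, then count=0, then (idx=0), then count=0, then total=-6, then returns -58
eval_b: count=0, then total=9, then (idx=0), then count=0, then total=-9, then returns -85
verdict: not equivalent; witness: base=-3, step=1, limit=-3


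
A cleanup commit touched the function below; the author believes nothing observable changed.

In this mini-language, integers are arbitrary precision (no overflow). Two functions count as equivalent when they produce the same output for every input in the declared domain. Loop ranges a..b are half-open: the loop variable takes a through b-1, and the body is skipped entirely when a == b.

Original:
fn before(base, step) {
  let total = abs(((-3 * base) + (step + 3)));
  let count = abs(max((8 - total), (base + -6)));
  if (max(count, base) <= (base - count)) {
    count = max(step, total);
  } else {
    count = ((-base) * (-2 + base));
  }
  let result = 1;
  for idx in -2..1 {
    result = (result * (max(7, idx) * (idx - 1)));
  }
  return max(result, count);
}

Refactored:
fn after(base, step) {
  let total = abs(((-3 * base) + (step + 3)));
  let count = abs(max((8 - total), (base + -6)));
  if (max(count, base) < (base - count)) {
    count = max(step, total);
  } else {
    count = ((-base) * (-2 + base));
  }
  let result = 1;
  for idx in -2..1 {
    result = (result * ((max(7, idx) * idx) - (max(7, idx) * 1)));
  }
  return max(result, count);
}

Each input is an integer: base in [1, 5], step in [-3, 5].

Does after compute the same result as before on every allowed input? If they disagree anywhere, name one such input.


The rewrite breaks on base=3, step=-2, where the results are 8 and -3.
before: total := 8 | count := 0 | (max(count, base) <= (base - count)): true | count := 8 | result := 1 | iter idx=-2: | result := -21 | iter idx=-1: | result := 294 | iter idx=0: | result := -2058 | result 8
after: total := 8 | count := 0 | (max(count, base) < (base - count)): false | count := -3 | result := 1 | iter idx=-2: | result := -21 | iter idx=-1: | result := 294 | iter idx=0: | result := -2058 | result -3
verdict: not equivalent; witness: base=3, step=-2


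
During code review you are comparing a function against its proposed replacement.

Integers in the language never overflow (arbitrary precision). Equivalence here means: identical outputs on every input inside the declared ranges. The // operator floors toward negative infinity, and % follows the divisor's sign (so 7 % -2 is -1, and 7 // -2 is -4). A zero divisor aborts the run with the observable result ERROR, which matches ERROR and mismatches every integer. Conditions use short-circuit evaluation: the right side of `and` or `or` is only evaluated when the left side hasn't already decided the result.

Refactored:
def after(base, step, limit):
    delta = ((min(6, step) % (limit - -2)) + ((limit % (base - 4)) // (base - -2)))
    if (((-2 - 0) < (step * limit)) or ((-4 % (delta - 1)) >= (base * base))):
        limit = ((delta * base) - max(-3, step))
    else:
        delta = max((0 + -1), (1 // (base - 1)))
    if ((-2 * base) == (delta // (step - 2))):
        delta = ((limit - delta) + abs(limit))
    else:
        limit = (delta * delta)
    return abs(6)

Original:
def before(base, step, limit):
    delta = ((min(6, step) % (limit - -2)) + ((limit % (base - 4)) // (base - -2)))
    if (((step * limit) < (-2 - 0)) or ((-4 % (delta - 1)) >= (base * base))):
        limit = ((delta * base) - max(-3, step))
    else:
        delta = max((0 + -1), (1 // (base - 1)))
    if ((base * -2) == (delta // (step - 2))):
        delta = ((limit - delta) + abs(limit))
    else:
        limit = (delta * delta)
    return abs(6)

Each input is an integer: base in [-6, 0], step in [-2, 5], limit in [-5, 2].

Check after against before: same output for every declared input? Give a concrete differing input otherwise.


There is a counterexample at base=-6, step=-2, limit=-4: ERROR on one side, 6 on the other.
before: delta = 1; division by zero -> ERROR
after: delta = 1; (((-2 - 0) < (step * limit)) or ((-4 % (delta - 1)) >= (base * base))) -> true; limit = -4; ((-2 * base) == (delta // (step - 2))) -> false; limit = 1; return 6
verdict: not equivalent; witness: base=-6, step=-2, limit=-4


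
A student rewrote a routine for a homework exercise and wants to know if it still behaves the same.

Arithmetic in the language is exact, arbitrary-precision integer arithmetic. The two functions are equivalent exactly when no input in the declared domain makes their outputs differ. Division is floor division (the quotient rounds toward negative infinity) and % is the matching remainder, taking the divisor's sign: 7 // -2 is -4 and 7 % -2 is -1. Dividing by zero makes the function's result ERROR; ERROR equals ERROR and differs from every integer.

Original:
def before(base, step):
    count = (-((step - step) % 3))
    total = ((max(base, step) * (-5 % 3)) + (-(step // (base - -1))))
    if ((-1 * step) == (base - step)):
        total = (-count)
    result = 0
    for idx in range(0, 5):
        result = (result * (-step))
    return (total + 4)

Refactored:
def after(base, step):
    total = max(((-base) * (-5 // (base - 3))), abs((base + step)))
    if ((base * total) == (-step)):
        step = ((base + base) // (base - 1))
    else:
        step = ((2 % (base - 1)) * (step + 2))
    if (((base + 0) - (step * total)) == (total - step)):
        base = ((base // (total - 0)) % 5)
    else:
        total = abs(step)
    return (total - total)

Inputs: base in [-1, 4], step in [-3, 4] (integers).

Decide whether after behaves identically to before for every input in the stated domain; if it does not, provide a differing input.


Evaluate both at base=-1, step=-3.
before: count=0, then a zero divisor aborts: ERROR
after: total=4, then ((base * total) == (-step)) is false, then step=0, then (((base + 0) - (step * total)) == (total - step)) is false, then total=0, then returns 0
ERROR vs 0 — the two versions disagree here.
verdict: not equivalent; witness: base=-1, step=-3


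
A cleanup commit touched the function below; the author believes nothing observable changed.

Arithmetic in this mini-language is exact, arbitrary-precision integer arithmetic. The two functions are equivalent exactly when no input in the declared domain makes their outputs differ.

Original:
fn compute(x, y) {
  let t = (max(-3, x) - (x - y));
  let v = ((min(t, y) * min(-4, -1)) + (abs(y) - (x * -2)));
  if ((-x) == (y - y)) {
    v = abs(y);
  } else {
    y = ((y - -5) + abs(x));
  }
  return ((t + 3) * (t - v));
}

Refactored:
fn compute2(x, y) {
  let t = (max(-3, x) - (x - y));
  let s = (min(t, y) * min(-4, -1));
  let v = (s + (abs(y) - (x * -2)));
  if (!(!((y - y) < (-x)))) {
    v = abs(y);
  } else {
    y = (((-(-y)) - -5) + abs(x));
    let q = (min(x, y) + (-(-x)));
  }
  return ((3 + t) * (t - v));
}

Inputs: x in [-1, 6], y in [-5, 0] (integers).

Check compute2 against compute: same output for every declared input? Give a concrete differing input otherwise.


There is a counterexample at x=-1, y=-5: 56 on one side, 20 on the other.
compute: t = -5; v = 23; ((-x) == (y - y)) -> false; y = 1; return 56
compute2: t = -5; s = 20; v = 23; (!(!((y - y) < (-x)))) -> true; v = 5; return 20
verdict: not equivalent; witness: x=-1, y=-5


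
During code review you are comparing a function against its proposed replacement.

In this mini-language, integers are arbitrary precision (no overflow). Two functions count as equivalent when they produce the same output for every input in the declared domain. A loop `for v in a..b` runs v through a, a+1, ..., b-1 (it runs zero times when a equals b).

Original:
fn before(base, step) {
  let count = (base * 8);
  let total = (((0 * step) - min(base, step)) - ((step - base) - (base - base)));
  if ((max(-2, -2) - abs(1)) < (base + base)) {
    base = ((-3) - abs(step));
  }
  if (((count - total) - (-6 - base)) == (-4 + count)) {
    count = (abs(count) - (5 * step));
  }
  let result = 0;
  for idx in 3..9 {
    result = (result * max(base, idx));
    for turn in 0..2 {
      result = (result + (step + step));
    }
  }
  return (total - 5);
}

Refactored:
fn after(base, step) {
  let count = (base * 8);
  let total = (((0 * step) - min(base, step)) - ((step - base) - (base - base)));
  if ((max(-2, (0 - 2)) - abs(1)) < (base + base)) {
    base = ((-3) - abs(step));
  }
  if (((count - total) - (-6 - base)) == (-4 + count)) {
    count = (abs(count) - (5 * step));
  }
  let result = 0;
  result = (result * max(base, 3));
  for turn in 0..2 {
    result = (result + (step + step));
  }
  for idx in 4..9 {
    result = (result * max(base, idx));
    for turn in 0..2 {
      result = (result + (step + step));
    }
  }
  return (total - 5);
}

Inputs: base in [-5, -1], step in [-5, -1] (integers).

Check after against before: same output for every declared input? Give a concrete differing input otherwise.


This is a faithful refactor — constant usage differs; also min/max/abs usage differs; also loop structure differs; also statement counts differ; also arithmetic usage differs, but the computed results match everywhere.
One worked example (base=-5, step=-5) — before: count becomes -40; next total becomes 5; next ((max(-2, -2) - abs(1)) < (base + base)) evaluates to false; next (((count - total) - (-6 - base)) == (-4 + count)) evaluates to true; next count becomes 65; next result becomes 0; next at idx=3:; next result becomes 0; next at turn=0:; next result becomes -10; next at turn=1:; next result becomes -20; next at idx=4:; next result becomes -80; next at turn=0:; next result becomes -90; next at turn=1:; next result becomes -100; next at idx=5:; next result becomes -500; next at turn=0:; next result becomes -510; next at turn=1:; next result becomes -520; next at idx=6:; next result becomes -3120; next at turn=0:; next result becomes -3130; next at turn=1:; next result becomes -3140; next at idx=7:; next result becomes -21980; next at turn=0:; next result becomes -21990; next at turn=1:; next result becomes -22000; next at idx=8:; next result becomes -176000; next at turn=0:; next result becomes -176010; next at turn=1:; next result becomes -176020; next final value 0; after: count becomes -40; next total becomes 5; next ((max(-2, (0 - 2)) - abs(1)) < (base + base)) evaluates to false; next (((count - total) - (-6 - base)) == (-4 + count)) evaluates to true; next count becomes 65; next result becomes 0; next result becomes 0; next at turn=0:; next result becomes -10; next at turn=1:; next result becomes -20; next at idx=4:; next result becomes -80; next at turn=0:; next result becomes -90; next at turn=1:; next result becomes -100; next at idx=5:; next result becomes -500; next at turn=0:; next result becomes -510; next at turn=1:; next result becomes -520; next at idx=6:; next result becomes -3120; next at turn=0:; next result becomes -3130; next at turn=1:; next result becomes -3140; next at idx=7:; next result becomes -21980; next at turn=0:; next result becomes -21990; next at turn=1:; next result becomes -22000; next at idx=8:; next result becomes -176000; next at turn=0:; next result becomes -176010; next at turn=1:; next result becomes -176020; next final value 0; agreement on 0.
Every one of the 25 inputs gives matching results.
verdict: equivalent


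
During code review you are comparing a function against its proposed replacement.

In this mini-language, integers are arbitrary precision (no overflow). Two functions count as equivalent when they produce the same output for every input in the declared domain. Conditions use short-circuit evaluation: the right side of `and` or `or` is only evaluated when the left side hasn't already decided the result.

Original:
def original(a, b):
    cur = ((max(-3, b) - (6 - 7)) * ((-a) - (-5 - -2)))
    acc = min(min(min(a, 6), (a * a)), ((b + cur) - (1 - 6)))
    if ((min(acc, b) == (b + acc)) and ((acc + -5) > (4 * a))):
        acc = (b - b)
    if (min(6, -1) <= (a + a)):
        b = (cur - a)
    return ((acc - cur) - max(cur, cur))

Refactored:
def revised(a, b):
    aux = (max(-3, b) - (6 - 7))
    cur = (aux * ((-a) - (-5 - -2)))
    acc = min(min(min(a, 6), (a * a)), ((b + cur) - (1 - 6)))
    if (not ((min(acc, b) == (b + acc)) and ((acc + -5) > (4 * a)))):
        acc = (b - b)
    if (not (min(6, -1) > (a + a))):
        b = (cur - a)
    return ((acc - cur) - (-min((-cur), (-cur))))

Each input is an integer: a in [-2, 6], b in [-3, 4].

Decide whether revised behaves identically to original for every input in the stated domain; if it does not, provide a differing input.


These are not equivalent — on a=-2, b=-3 the outputs split (12 vs 20).
original: cur = -10; acc = -8; ((min(acc, b) == (b + acc)) and ((acc + -5) > (4 * a))) -> false; (min(6, -1) <= (a + a)) -> false; return 12
revised: aux = -2; cur = -10; acc = -8; (not ((min(acc, b) == (b + acc)) and ((acc + -5) > (4 * a)))) -> true; acc = 0; (not (min(6, -1) > (a + a))) -> false; return 20
verdict: not equivalent; witness: a=-2, b=-3


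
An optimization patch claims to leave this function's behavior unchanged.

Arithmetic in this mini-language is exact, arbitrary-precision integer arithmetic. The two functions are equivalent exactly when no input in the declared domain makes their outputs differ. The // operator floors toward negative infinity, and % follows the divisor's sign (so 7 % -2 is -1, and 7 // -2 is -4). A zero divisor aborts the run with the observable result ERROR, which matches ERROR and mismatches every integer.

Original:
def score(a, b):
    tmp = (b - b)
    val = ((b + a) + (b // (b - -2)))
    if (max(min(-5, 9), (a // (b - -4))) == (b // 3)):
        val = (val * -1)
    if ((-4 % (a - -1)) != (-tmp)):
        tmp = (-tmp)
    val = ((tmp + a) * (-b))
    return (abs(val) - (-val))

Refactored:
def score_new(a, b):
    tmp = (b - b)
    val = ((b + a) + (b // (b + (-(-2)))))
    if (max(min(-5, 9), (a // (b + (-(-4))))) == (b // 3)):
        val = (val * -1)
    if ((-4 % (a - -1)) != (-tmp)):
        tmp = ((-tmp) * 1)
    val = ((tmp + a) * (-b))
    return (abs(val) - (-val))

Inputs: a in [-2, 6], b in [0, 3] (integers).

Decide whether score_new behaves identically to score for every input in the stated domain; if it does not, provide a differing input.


Equivalent — the differences include arithmetic usage differs; constant usage differs, yet no declared input distinguishes the two.
As a probe, take a=5, b=2: score runs tmp=0, then val=7, then (max(min(-5, 9), (a // (b - -4))) == (b // 3)) is true, then val=-7, then ((-4 % (a - -1)) != (-tmp)) is true, then tmp=0, then val=-10, then returns 0; score_new runs tmp=0, then val=7, then (max(min(-5, 9), (a // (b + (-(-4))))) == (b // 3)) is true, then val=-7, then ((-4 % (a - -1)) != (-tmp)) is true, then tmp=0, then val=-10, then returns 0; both end at 0.
An exhaustive pass over the 36 declared inputs shows identical outputs.
verdict: equivalent


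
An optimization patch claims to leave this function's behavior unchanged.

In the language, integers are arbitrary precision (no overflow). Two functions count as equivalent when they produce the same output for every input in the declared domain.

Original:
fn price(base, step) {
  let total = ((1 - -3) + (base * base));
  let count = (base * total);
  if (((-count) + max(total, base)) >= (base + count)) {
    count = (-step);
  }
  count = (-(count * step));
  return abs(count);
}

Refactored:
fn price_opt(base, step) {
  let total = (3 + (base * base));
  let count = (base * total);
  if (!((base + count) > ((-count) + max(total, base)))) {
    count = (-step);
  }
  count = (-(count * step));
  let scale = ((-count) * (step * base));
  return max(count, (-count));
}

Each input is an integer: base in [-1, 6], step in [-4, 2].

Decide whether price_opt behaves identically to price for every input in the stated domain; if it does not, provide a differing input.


Consider the input base=1, step=-4.
price: total=5, then count=5, then (((-count) + max(total, base)) >= (base + count)) is false, then count=20, then returns 20
price_opt: total=4, then count=4, then (!((base + count) > ((-count) + max(total, base)))) is false, then count=16, then scale=64, then returns 16
20 against 16: the behavior changed.
verdict: not equivalent; witness: base=1, step=-4


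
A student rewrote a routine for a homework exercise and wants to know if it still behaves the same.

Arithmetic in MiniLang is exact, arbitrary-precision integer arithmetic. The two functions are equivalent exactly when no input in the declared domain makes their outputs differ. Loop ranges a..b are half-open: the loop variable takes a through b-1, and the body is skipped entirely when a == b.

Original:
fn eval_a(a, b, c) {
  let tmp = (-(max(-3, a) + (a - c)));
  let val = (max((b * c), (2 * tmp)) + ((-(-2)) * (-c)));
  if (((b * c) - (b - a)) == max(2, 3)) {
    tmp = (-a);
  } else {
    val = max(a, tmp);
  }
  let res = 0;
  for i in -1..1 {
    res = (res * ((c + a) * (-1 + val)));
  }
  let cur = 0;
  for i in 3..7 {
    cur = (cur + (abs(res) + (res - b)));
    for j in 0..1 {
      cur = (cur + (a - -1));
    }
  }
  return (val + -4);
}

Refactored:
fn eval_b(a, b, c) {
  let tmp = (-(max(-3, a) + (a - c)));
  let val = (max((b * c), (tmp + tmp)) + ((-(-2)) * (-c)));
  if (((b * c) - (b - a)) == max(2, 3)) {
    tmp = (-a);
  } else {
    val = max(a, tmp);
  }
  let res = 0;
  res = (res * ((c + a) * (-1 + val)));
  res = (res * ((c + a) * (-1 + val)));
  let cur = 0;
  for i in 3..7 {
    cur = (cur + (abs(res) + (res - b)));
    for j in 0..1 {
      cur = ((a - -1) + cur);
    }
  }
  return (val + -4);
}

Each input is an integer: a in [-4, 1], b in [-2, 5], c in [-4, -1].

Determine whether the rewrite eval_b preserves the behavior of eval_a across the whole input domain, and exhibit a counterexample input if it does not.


Behavior is preserved: although loop structure differs; constant usage differs; arithmetic usage differs, the outputs never diverge.
As a probe, take a=-1, b=3, c=-2: eval_a runs tmp := 0 | val := 4 | (((b * c) - (b - a)) == max(2, 3)): false | val := 0 | res := 0 | iter i=-1: | res := 0 | iter i=0: | res := 0 | cur := 0 | iter i=3: | cur := -3 | iter j=0: | cur := -3 | iter i=4: | cur := -6 | iter j=0: | cur := -6 | iter i=5: | cur := -9 | iter j=0: | cur := -9 | iter i=6: | cur := -12 | iter j=0: | cur := -12 | result -4; eval_b runs tmp := 0 | val := 4 | (((b * c) - (b - a)) == max(2, 3)): false | val := 0 | res := 0 | res := 0 | res := 0 | cur := 0 | iter i=3: | cur := -3 | iter j=0: | cur := -3 | iter i=4: | cur := -6 | iter j=0: | cur := -6 | iter i=5: | cur := -9 | iter j=0: | cur := -9 | iter i=6: | cur := -12 | iter j=0: | cur := -12 | result -4; both end at -4.
Checked all 192 inputs in the declared domain: the outputs agree on every one.
verdict: equivalent


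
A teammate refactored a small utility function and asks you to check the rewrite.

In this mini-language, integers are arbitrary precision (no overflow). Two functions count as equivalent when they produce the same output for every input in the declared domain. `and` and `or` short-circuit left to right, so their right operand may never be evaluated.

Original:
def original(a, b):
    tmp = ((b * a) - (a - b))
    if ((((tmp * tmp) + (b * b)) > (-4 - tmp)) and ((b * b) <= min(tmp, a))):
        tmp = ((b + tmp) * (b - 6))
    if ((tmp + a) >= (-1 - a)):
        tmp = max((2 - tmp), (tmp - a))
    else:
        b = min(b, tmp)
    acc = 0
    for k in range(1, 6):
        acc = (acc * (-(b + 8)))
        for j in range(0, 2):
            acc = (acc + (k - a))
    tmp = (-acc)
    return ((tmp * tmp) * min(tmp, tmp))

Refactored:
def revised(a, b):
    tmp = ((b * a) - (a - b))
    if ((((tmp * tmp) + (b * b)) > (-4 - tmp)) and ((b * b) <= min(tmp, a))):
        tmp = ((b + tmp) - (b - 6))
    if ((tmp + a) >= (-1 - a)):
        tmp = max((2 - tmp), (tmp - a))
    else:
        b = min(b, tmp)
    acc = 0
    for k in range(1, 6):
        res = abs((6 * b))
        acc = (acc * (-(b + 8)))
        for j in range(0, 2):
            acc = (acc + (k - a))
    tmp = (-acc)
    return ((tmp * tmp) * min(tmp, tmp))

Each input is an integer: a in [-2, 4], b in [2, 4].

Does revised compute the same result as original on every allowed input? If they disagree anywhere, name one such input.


Evaluate both at a=4, b=2.
original: tmp becomes 6; next ((((tmp * tmp) + (b * b)) > (-4 - tmp)) and ((b * b) <= min(tmp, a))) evaluates to true; next tmp becomes -32; next ((tmp + a) >= (-1 - a)) evaluates to false; next b becomes -32; next acc becomes 0; next at k=1:; next acc becomes 0; next at j=0:; next acc becomes -3; next at j=1:; next acc becomes -6; next at k=2:; next acc becomes -144; next at j=0:; next acc becomes -146; next at j=1:; next acc becomes -148; next at k=3:; next acc becomes -3552; next at j=0:; next acc becomes -3553; next at j=1:; next acc becomes -3554; next at k=4:; next acc becomes -85296; next at j=0:; next acc becomes -85296; next at j=1:; next acc becomes -85296; next at k=5:; next acc becomes -2047104; next at j=0:; next acc becomes -2047103; next at j=1:; next acc becomes -2047102; next tmp becomes 2047102; next final value 8578640090846025208
revised: tmp becomes 6; next ((((tmp * tmp) + (b * b)) > (-4 - tmp)) and ((b * b) <= min(tmp, a))) evaluates to true; next tmp becomes 12; next ((tmp + a) >= (-1 - a)) evaluates to true; next tmp becomes 8; next acc becomes 0; next at k=1:; next res becomes 12; next acc becomes 0; next at j=0:; next acc becomes -3; next at j=1:; next acc becomes -6; next at k=2:; next res becomes 12; next acc becomes 60; next at j=0:; next acc becomes 58; next at j=1:; next acc becomes 56; next at k=3:; next res becomes 12; next acc becomes -560; next at j=0:; next acc becomes -561; next at j=1:; next acc becomes -562; next at k=4:; next res becomes 12; next acc becomes 5620; next at j=0:; next acc becomes 5620; next at j=1:; next acc becomes 5620; next at k=5:; next res becomes 12; next acc becomes -56200; next at j=0:; next acc becomes -56199; next at j=1:; next acc becomes -56198; next tmp becomes 56198; next final value 177485378034392
8578640090846025208 vs 177485378034392 — the two versions disagree here.
verdict: not equivalent; witness: a=4, b=2
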